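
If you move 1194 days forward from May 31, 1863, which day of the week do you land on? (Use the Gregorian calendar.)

May 31, 1863 is a Sunday.
1194 mod 7 = 4, so 1194 days after a Sunday is Sunday + 4 = Thursday.

Thursday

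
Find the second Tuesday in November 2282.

November 14, 2282

November 1, 2282 is a Wednesday.
The first Tuesday is therefore November 7 (6 days later).
The second Tuesday is 7 + 1×7 = November 14.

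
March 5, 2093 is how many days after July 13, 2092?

235

Jul 13, 2092 → Aug 13, 2092: 31 days (July has 31).
Aug 13, 2092 → Sep 13, 2092: 31 days (August has 31).
Sep 13, 2092 → Oct 13, 2092: 30 days (September has 30).
Oct 13, 2092 → Nov 13, 2092: 31 days (October has 31).
Nov 13, 2092 → Dec 13, 2092: 30 days (November has 30).
Dec 13, 2092 → Jan 13, 2093: 31 days (December has 31).
Jan 13, 2093 → Feb 13, 2093: 31 days (January has 31).
Feb 13, 2093 → Mar 5, 2093: 20 days.
Total: 235 days.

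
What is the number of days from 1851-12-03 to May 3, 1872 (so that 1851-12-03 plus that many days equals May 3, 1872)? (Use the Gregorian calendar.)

Dec 3, 1851 → Dec 3, 1852: 366 days (Feb 29, 1852 is in that span).
Dec 3, 1852 → Dec 3, 1853: 365 days.
Dec 3, 1853 → Dec 3, 1854: 365 days.
Dec 3, 1854 → Dec 3, 1855: 365 days.
Dec 3, 1855 → Dec 3, 1856: 366 days (Feb 29, 1856 is in that span).
Dec 3, 1856 → Dec 3, 1857: 365 days.
Dec 3, 1857 → Dec 3, 1858: 365 days.
Dec 3, 1858 → Dec 3, 1859: 365 days.
Dec 3, 1859 → Dec 3, 1860: 366 days (Feb 29, 1860 is in that span).
Dec 3, 1860 → Dec 3, 1861: 365 days.
Dec 3, 1861 → Dec 3, 1862: 365 days.
Dec 3, 1862 → Dec 3, 1863: 365 days.
Dec 3, 1863 → Dec 3, 1864: 366 days (Feb 29, 1864 is in that span).
Dec 3, 1864 → Dec 3, 1865: 365 days.
Dec 3, 1865 → Dec 3, 1866: 365 days.
Dec 3, 1866 → Dec 3, 1867: 365 days.
Dec 3, 1867 → Dec 3, 1868: 366 days (Feb 29, 1868 is in that span).
Dec 3, 1868 → Dec 3, 1869: 365 days.
Dec 3, 1869 → Dec 3, 1870: 365 days.
Dec 3, 1870 → Dec 3, 1871: 365 days.
Dec 3, 1871 → Jan 3, 1872: 31 days (December has 31).
Jan 3, 1872 → Feb 3, 1872: 31 days (January has 31).
Feb 3, 1872 → Mar 3, 1872: 29 days (February has 29).
Mar 3, 1872 → Apr 3, 1872: 31 days (March has 31).
Apr 3, 1872 → May 3, 1872: 30 days.
Total: 7457 days.

7457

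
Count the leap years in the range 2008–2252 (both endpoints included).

Multiples of 4 in [2008,2252]: 62.
Of those, multiples of 100: 2 (not leap unless ÷400).
Multiples of 400: 0.
Leap years = 62 − 2 + 0 = 60.

60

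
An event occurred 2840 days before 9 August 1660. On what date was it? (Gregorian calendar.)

−366 (one year; includes Feb 29, 1660) → Aug 9, 1659 (2474 left).
−365 (one year) → Aug 9, 1658 (2109 left).
−365 (one year) → Aug 9, 1657 (1744 left).
−365 (one year) → Aug 9, 1656 (1379 left).
−366 (one year; includes Feb 29, 1656) → Aug 9, 1655 (1013 left).
−365 (one year) → Aug 9, 1654 (648 left).
−365 (one year) → Aug 9, 1653 (283 left).
−9 → Jul 31, 1653 (end of Jul, 31 days; 274 left).
−31 → Jun 30, 1653 (end of Jun, 30 days; 243 left).
−30 → May 31, 1653 (end of May, 31 days; 213 left).
−31 → Apr 30, 1653 (end of Apr, 30 days; 182 left).
−30 → Mar 31, 1653 (end of Mar, 31 days; 152 left).
−31 → Feb 28, 1653 (end of Feb, 28 days; 121 left).
−28 → Jan 31, 1653 (end of Jan, 31 days; 93 left).
−31 → Dec 31, 1652 (end of Dec, 31 days; 62 left).
−31 → Nov 30, 1652 (end of Nov, 30 days; 31 left).
−30 → Oct 31, 1652 (end of Oct, 31 days; 1 left).
−1 → Oct 30, 1652.

October 30, 1652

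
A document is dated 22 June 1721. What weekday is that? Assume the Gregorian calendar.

Doomsday rule: the anchor day for the 1700s is Sunday. For year 21: 21÷12 = 1 r 9, and 9÷4 = 2, so 1+9+2 = 12.
Sunday + 12 ≡ Friday — that's 1721's doomsday.
In June the doomsday date is Jun 6.
Jun 22 is 16 days after Jun 6; 16 mod 7 = 2, so Friday + 2 = Sunday.

Sunday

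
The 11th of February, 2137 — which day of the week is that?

Monday

Doomsday rule: the anchor day for the 2100s is Sunday. For year 37: 37÷12 = 3 r 1, and 1÷4 = 0, so 3+1+0 = 4.
Sunday + 4 ≡ Thursday — that's 2137's doomsday.
In February the doomsday date is Feb 28 (2137 is not a leap year).
Feb 11 is 17 days before Feb 28; 17 mod 7 = 3, so Thursday − 3 = Monday.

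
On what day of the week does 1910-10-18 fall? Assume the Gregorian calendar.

Doomsday rule: the anchor day for the 1900s is Wednesday. For year 10: 10÷12 = 0 r 10, and 10÷4 = 2, so 0+10+2 = 12.
Wednesday + 12 ≡ Monday — that's 1910's doomsday.
In October the doomsday date is Oct 10.
Oct 18 is 8 days after Oct 10; 8 mod 7 = 1, so Monday + 1 = Tuesday.

Tuesday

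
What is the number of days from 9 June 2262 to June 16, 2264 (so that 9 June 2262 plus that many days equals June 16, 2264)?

738

Jun 9, 2262 → Jun 9, 2263: 365 days.
Jun 9, 2263 → Jul 9, 2263: 30 days (June has 30).
Jul 9, 2263 → Aug 9, 2263: 31 days (July has 31).
Aug 9, 2263 → Sep 9, 2263: 31 days (August has 31).
Sep 9, 2263 → Oct 9, 2263: 30 days (September has 30).
Oct 9, 2263 → Nov 9, 2263: 31 days (October has 31).
Nov 9, 2263 → Dec 9, 2263: 30 days (November has 30).
Dec 9, 2263 → Jan 9, 2264: 31 days (December has 31).
Jan 9, 2264 → Feb 9, 2264: 31 days (January has 31).
Feb 9, 2264 → Mar 9, 2264: 29 days (February has 29).
Mar 9, 2264 → Apr 9, 2264: 31 days (March has 31).
Apr 9, 2264 → May 9, 2264: 30 days (April has 30).
May 9, 2264 → Jun 9, 2264: 31 days (May has 31).
Jun 9, 2264 → Jun 16, 2264: 7 days.
Total: 738 days.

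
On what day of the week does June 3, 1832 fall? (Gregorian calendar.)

Sunday

Doomsday rule: the anchor day for the 1800s is Friday. For year 32: 32÷12 = 2 r 8, and 8÷4 = 2, so 2+8+2 = 12.
Friday + 12 ≡ Wednesday — that's 1832's doomsday.
In June the doomsday date is Jun 6.
Jun 3 is 3 days before Jun 6; 3 mod 7 = 3, so Wednesday − 3 = Sunday.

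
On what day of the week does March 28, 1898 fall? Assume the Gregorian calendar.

Monday

Doomsday rule: the anchor day for the 1800s is Friday. For year 98: 98÷12 = 8 r 2, and 2÷4 = 0, so 8+2+0 = 10.
Friday + 10 ≡ Monday — that's 1898's doomsday.
In March the doomsday date is Mar 14.
Mar 28 is 14 days after Mar 14; 14 mod 7 = 0, so Monday + 0 = Monday.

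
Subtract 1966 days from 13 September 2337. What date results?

April 26, 2332

−365 (one year) → Sep 13, 2336 (1601 left).
−366 (one year; includes Feb 29, 2336) → Sep 13, 2335 (1235 left).
−365 (one year) → Sep 13, 2334 (870 left).
−365 (one year) → Sep 13, 2333 (505 left).
−365 (one year) → Sep 13, 2332 (140 left).
−13 → Aug 31, 2332 (end of Aug, 31 days; 127 left).
−31 → Jul 31, 2332 (end of Jul, 31 days; 96 left).
−31 → Jun 30, 2332 (end of Jun, 30 days; 65 left).
−30 → May 31, 2332 (end of May, 31 days; 35 left).
−31 → Apr 30, 2332 (end of Apr, 30 days; 4 left).
−4 → Apr 26, 2332.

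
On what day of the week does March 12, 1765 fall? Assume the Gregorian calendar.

Tuesday

Doomsday rule: the anchor day for the 1700s is Sunday. For year 65: 65÷12 = 5 r 5, and 5÷4 = 1, so 5+5+1 = 11.
Sunday + 11 ≡ Thursday — that's 1765's doomsday.
In March the doomsday date is Mar 14.
Mar 12 is 2 days before Mar 14; 2 mod 7 = 2, so Thursday − 2 = Tuesday.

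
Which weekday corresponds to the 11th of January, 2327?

Tuesday

Doomsday rule: the anchor day for the 2300s is Wednesday. For year 27: 27÷12 = 2 r 3, and 3÷4 = 0, so 2+3+0 = 5.
Wednesday + 5 ≡ Monday — that's 2327's doomsday.
In January the doomsday date is Jan 3 (2327 is not a leap year).
Jan 11 is 8 days after Jan 3; 8 mod 7 = 1, so Monday + 1 = Tuesday.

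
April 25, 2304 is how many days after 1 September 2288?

5714

Sep 1, 2288 → Sep 1, 2289: 365 days.
Sep 1, 2289 → Sep 1, 2290: 365 days.
Sep 1, 2290 → Sep 1, 2291: 365 days.
Sep 1, 2291 → Sep 1, 2292: 366 days (Feb 29, 2292 is in that span).
Sep 1, 2292 → Sep 1, 2293: 365 days.
Sep 1, 2293 → Sep 1, 2294: 365 days.
Sep 1, 2294 → Sep 1, 2295: 365 days.
Sep 1, 2295 → Sep 1, 2296: 366 days (Feb 29, 2296 is in that span).
Sep 1, 2296 → Sep 1, 2297: 365 days.
Sep 1, 2297 → Sep 1, 2298: 365 days.
Sep 1, 2298 → Sep 1, 2299: 365 days.
Sep 1, 2299 → Sep 1, 2300: 365 days.
Sep 1, 2300 → Sep 1, 2301: 365 days.
Sep 1, 2301 → Sep 1, 2302: 365 days.
Sep 1, 2302 → Sep 1, 2303: 365 days.
Sep 1, 2303 → Oct 1, 2303: 30 days (September has 30).
Oct 1, 2303 → Nov 1, 2303: 31 days (October has 31).
Nov 1, 2303 → Dec 1, 2303: 30 days (November has 30).
Dec 1, 2303 → Jan 1, 2304: 31 days (December has 31).
Jan 1, 2304 → Feb 1, 2304: 31 days (January has 31).
Feb 1, 2304 → Mar 1, 2304: 29 days (February has 29).
Mar 1, 2304 → Apr 1, 2304: 31 days (March has 31).
Apr 1, 2304 → Apr 25, 2304: 24 days.
Total: 5714 days.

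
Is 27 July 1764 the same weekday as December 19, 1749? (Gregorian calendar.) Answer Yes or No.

From Dec 19, 1749 to Jul 27, 1764 is 5334 days.
5334 mod 7 = 0, so they are the same weekday.
(Dec 19, 1749 is a Friday; Jul 27, 1764 is a Friday.)

Yes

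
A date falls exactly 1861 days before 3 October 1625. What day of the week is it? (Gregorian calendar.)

First find the weekday of Oct 3, 1625. Doomsday rule: the anchor day for the 1600s is Tuesday. For year 25: 25÷12 = 2 r 1, and 1÷4 = 0, so 2+1+0 = 3.
Tuesday + 3 ≡ Friday — that's 1625's doomsday.
In October the doomsday date is Oct 10.
Oct 3 is 7 days before Oct 10; 7 mod 7 = 0, so Friday − 0 = Friday.
1861 mod 7 = 6, so 1861 days before a Friday is Friday − 6 = Saturday.

Saturday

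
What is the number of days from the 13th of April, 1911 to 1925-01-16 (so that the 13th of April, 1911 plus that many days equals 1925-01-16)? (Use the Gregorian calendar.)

5027

Apr 13, 1911 → Apr 13, 1912: 366 days (Feb 29, 1912 is in that span).
Apr 13, 1912 → Apr 13, 1913: 365 days.
Apr 13, 1913 → Apr 13, 1914: 365 days.
Apr 13, 1914 → Apr 13, 1915: 365 days.
Apr 13, 1915 → Apr 13, 1916: 366 days (Feb 29, 1916 is in that span).
Apr 13, 1916 → Apr 13, 1917: 365 days.
Apr 13, 1917 → Apr 13, 1918: 365 days.
Apr 13, 1918 → Apr 13, 1919: 365 days.
Apr 13, 1919 → Apr 13, 1920: 366 days (Feb 29, 1920 is in that span).
Apr 13, 1920 → Apr 13, 1921: 365 days.
Apr 13, 1921 → Apr 13, 1922: 365 days.
Apr 13, 1922 → Apr 13, 1923: 365 days.
Apr 13, 1923 → Apr 13, 1924: 366 days (Feb 29, 1924 is in that span).
Apr 13, 1924 → May 13, 1924: 30 days (April has 30).
May 13, 1924 → Jun 13, 1924: 31 days (May has 31).
Jun 13, 1924 → Jul 13, 1924: 30 days (June has 30).
Jul 13, 1924 → Aug 13, 1924: 31 days (July has 31).
Aug 13, 1924 → Sep 13, 1924: 31 days (August has 31).
Sep 13, 1924 → Oct 13, 1924: 30 days (September has 30).
Oct 13, 1924 → Nov 13, 1924: 31 days (October has 31).
Nov 13, 1924 → Dec 13, 1924: 30 days (November has 30).
Dec 13, 1924 → Jan 13, 1925: 31 days (December has 31).
Jan 13, 1925 → Jan 16, 1925: 3 days.
Total: 5027 days.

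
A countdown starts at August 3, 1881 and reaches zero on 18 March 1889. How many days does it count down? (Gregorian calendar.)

Aug 3, 1881 → Aug 3, 1882: 365 days.
Aug 3, 1882 → Aug 3, 1883: 365 days.
Aug 3, 1883 → Aug 3, 1884: 366 days (Feb 29, 1884 is in that span).
Aug 3, 1884 → Aug 3, 1885: 365 days.
Aug 3, 1885 → Aug 3, 1886: 365 days.
Aug 3, 1886 → Aug 3, 1887: 365 days.
Aug 3, 1887 → Aug 3, 1888: 366 days (Feb 29, 1888 is in that span).
Aug 3, 1888 → Sep 3, 1888: 31 days (August has 31).
Sep 3, 1888 → Oct 3, 1888: 30 days (September has 30).
Oct 3, 1888 → Nov 3, 1888: 31 days (October has 31).
Nov 3, 1888 → Dec 3, 1888: 30 days (November has 30).
Dec 3, 1888 → Jan 3, 1889: 31 days (December has 31).
Jan 3, 1889 → Feb 3, 1889: 31 days (January has 31).
Feb 3, 1889 → Mar 3, 1889: 28 days (February has 28).
Mar 3, 1889 → Mar 18, 1889: 15 days.
Total: 2784 days.

2784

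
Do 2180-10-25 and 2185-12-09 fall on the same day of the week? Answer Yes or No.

No

From Oct 25, 2180 to Dec 9, 2185 is 1871 days.
1871 mod 7 = 2, so they are different weekdays.
(Oct 25, 2180 is a Wednesday; Dec 9, 2185 is a Friday.)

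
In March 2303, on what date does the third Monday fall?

March 16, 2303

March 1, 2303 is a Sunday.
The first Monday is therefore March 2 (1 days later).
The third Monday is 2 + 2×7 = March 16.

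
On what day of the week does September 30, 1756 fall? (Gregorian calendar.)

Thursday

Doomsday rule: the anchor day for the 1700s is Sunday. For year 56: 56÷12 = 4 r 8, and 8÷4 = 2, so 4+8+2 = 14.
Sunday + 14 ≡ Sunday — that's 1756's doomsday.
In September the doomsday date is Sep 5.
Sep 30 is 25 days after Sep 5; 25 mod 7 = 4, so Sunday + 4 = Thursday.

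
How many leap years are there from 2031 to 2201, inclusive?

41

Multiples of 4 in [2031,2201]: 43.
Of those, multiples of 100: 2 (not leap unless ÷400).
Multiples of 400: 0.
Leap years = 43 − 2 + 0 = 41.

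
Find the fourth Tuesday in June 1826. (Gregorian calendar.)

June 27, 1826

June 1, 1826 is a Thursday.
The first Tuesday is therefore June 6 (5 days later).
The fourth Tuesday is 6 + 3×7 = June 27.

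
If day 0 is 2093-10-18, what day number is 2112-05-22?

6790

Oct 18, 2093 → Oct 18, 2094: 365 days.
Oct 18, 2094 → Oct 18, 2095: 365 days.
Oct 18, 2095 → Oct 18, 2096: 366 days (Feb 29, 2096 is in that span).
Oct 18, 2096 → Oct 18, 2097: 365 days.
Oct 18, 2097 → Oct 18, 2098: 365 days.
Oct 18, 2098 → Oct 18, 2099: 365 days.
Oct 18, 2099 → Oct 18, 2100: 365 days.
Oct 18, 2100 → Oct 18, 2101: 365 days.
Oct 18, 2101 → Oct 18, 2102: 365 days.
Oct 18, 2102 → Oct 18, 2103: 365 days.
Oct 18, 2103 → Oct 18, 2104: 366 days (Feb 29, 2104 is in that span).
Oct 18, 2104 → Oct 18, 2105: 365 days.
Oct 18, 2105 → Oct 18, 2106: 365 days.
Oct 18, 2106 → Oct 18, 2107: 365 days.
Oct 18, 2107 → Oct 18, 2108: 366 days (Feb 29, 2108 is in that span).
Oct 18, 2108 → Oct 18, 2109: 365 days.
Oct 18, 2109 → Oct 18, 2110: 365 days.
Oct 18, 2110 → Oct 18, 2111: 365 days.
Oct 18, 2111 → Nov 18, 2111: 31 days (October has 31).
Nov 18, 2111 → Dec 18, 2111: 30 days (November has 30).
Dec 18, 2111 → Jan 18, 2112: 31 days (December has 31).
Jan 18, 2112 → Feb 18, 2112: 31 days (January has 31).
Feb 18, 2112 → Mar 18, 2112: 29 days (February has 29).
Mar 18, 2112 → Apr 18, 2112: 31 days (March has 31).
Apr 18, 2112 → May 18, 2112: 30 days (April has 30).
May 18, 2112 → May 22, 2112: 4 days.
Total: 6790 days.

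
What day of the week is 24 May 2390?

Thursday

Doomsday rule: the anchor day for the 2300s is Wednesday. For year 90: 90÷12 = 7 r 6, and 6÷4 = 1, so 7+6+1 = 14.
Wednesday + 14 ≡ Wednesday — that's 2390's doomsday.
In May the doomsday date is May 9.
May 24 is 15 days after May 9; 15 mod 7 = 1, so Wednesday + 1 = Thursday.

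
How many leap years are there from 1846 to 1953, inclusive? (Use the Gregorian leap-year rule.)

Multiples of 4 in [1846,1953]: 27.
Of those, multiples of 100: 1 (not leap unless ÷400).
Multiples of 400: 0.
Leap years = 27 − 1 + 0 = 26.

26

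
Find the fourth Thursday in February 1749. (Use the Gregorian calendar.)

February 27, 1749

February 1, 1749 is a Saturday.
The first Thursday is therefore February 6 (5 days later).
The fourth Thursday is 6 + 3×7 = February 27.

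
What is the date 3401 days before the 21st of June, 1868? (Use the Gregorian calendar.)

−366 (one year; includes Feb 29, 1868) → Jun 21, 1867 (3035 left).
−365 (one year) → Jun 21, 1866 (2670 left).
−365 (one year) → Jun 21, 1865 (2305 left).
−365 (one year) → Jun 21, 1864 (1940 left).
−366 (one year; includes Feb 29, 1864) → Jun 21, 1863 (1574 left).
−365 (one year) → Jun 21, 1862 (1209 left).
−365 (one year) → Jun 21, 1861 (844 left).
−365 (one year) → Jun 21, 1860 (479 left).
−366 (one year; includes Feb 29, 1860) → Jun 21, 1859 (113 left).
−21 → May 31, 1859 (end of May, 31 days; 92 left).
−31 → Apr 30, 1859 (end of Apr, 30 days; 61 left).
−30 → Mar 31, 1859 (end of Mar, 31 days; 31 left).
−31 → Feb 28, 1859 (end of Feb, 28 days; 0 left).

February 28, 1859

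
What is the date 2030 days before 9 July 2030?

−365 (one year) → Jul 9, 2029 (1665 left).
−365 (one year) → Jul 9, 2028 (1300 left).
−366 (one year; includes Feb 29, 2028) → Jul 9, 2027 (934 left).
−365 (one year) → Jul 9, 2026 (569 left).
−365 (one year) → Jul 9, 2025 (204 left).
−9 → Jun 30, 2025 (end of Jun, 30 days; 195 left).
−30 → May 31, 2025 (end of May, 31 days; 165 left).
−31 → Apr 30, 2025 (end of Apr, 30 days; 134 left).
−30 → Mar 31, 2025 (end of Mar, 31 days; 104 left).
−31 → Feb 28, 2025 (end of Feb, 28 days; 73 left).
−28 → Jan 31, 2025 (end of Jan, 31 days; 45 left).
−31 → Dec 31, 2024 (end of Dec, 31 days; 14 left).
−14 → Dec 17, 2024.

December 17, 2024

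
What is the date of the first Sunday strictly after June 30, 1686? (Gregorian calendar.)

July 7, 1686

Jun 30, 1686 is a Sunday.
From Sunday to the next Sunday is 7 days.
Jun 30, 1686 + 7 = Jul 7, 1686.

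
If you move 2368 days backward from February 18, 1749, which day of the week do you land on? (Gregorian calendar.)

Sunday

First find the weekday of Feb 18, 1749. Doomsday rule: the anchor day for the 1700s is Sunday. For year 49: 49÷12 = 4 r 1, and 1÷4 = 0, so 4+1+0 = 5.
Sunday + 5 ≡ Friday — that's 1749's doomsday.
In February the doomsday date is Feb 28 (1749 is not a leap year).
Feb 18 is 10 days before Feb 28; 10 mod 7 = 3, so Friday − 3 = Tuesday.
2368 mod 7 = 2, so 2368 days before a Tuesday is Tuesday − 2 = Sunday.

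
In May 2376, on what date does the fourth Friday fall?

May 28, 2376

May 1, 2376 is a Saturday.
The first Friday is therefore May 7 (6 days later).
The fourth Friday is 7 + 3×7 = May 28.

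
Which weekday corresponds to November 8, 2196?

Tuesday

Doomsday rule: the anchor day for the 2100s is Sunday. For year 96: 96÷12 = 8 r 0, and 0÷4 = 0, so 8+0+0 = 8.
Sunday + 8 ≡ Monday — that's 2196's doomsday.
In November the doomsday date is Nov 7.
Nov 8 is 1 day after Nov 7; 1 mod 7 = 1, so Monday + 1 = Tuesday.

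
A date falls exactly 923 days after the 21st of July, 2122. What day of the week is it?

Jul 21, 2122 is a Tuesday.
923 mod 7 = 6, so 923 days after a Tuesday is Tuesday + 6 = Monday.

Monday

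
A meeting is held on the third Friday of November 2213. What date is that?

November 19, 2213

November 1, 2213 is a Monday.
The first Friday is therefore November 5 (4 days later).
The third Friday is 5 + 2×7 = November 19.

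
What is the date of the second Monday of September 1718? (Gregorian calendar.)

September 12, 1718

September 1, 1718 is a Thursday.
The first Monday is therefore September 5 (4 days later).
The second Monday is 5 + 1×7 = September 12.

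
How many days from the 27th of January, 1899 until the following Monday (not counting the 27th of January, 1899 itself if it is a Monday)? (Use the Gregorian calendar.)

3

Jan 27, 1899 is a Friday.
From Friday to the next Monday is 3 days.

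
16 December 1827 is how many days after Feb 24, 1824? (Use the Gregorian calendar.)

1391

Feb 24, 1824 → Feb 24, 1825: 366 days (Feb 29, 1824 is in that span).
Feb 24, 1825 → Feb 24, 1826: 365 days.
Feb 24, 1826 → Feb 24, 1827: 365 days.
Feb 24, 1827 → Mar 24, 1827: 28 days (February has 28).
Mar 24, 1827 → Apr 24, 1827: 31 days (March has 31).
Apr 24, 1827 → May 24, 1827: 30 days (April has 30).
May 24, 1827 → Jun 24, 1827: 31 days (May has 31).
Jun 24, 1827 → Jul 24, 1827: 30 days (June has 30).
Jul 24, 1827 → Aug 24, 1827: 31 days (July has 31).
Aug 24, 1827 → Sep 24, 1827: 31 days (August has 31).
Sep 24, 1827 → Oct 24, 1827: 30 days (September has 30).
Oct 24, 1827 → Nov 24, 1827: 31 days (October has 31).
Nov 24, 1827 → Dec 16, 1827: 22 days.
Total: 1391 days.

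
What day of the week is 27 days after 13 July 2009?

First find the weekday of Jul 13, 2009. Doomsday rule: the anchor day for the 2000s is Tuesday. For year 09: 9÷12 = 0 r 9, and 9÷4 = 2, so 0+9+2 = 11.
Tuesday + 11 ≡ Saturday — that's 2009's doomsday.
In July the doomsday date is Jul 11.
Jul 13 is 2 days after Jul 11; 2 mod 7 = 2, so Saturday + 2 = Monday.
27 mod 7 = 6, so 27 days after a Monday is Monday + 6 = Sunday.

Sunday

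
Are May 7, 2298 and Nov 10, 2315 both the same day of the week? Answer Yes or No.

From May 7, 2298 to Nov 10, 2315 is 6395 days.
6395 mod 7 = 4, so they are different weekdays.
(May 7, 2298 is a Saturday; Nov 10, 2315 is a Wednesday.)

No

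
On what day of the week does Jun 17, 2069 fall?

January 1, 2069 is a Tuesday.
Jan 1, 2069 → Feb 1, 2069: 31 days (January has 31).
Feb 1, 2069 → Mar 1, 2069: 28 days (February has 28).
Mar 1, 2069 → Apr 1, 2069: 31 days (March has 31).
Apr 1, 2069 → May 1, 2069: 30 days (April has 30).
May 1, 2069 → Jun 1, 2069: 31 days (May has 31).
Jun 1, 2069 → Jun 17, 2069: 16 days.
Total: 167 days.
167 mod 7 = 6, so Tuesday + 6 = Monday.

Monday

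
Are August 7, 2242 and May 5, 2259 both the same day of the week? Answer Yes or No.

From Aug 7, 2242 to May 5, 2259 is 6115 days.
6115 mod 7 = 4, so they are different weekdays.
(Aug 7, 2242 is a Sunday; May 5, 2259 is a Thursday.)

No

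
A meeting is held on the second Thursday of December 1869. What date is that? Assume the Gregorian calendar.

December 1, 1869 is a Wednesday.
The first Thursday is therefore December 2 (1 days later).
The second Thursday is 2 + 1×7 = December 9.

December 9, 1869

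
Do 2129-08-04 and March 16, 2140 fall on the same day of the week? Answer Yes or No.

No

From Aug 4, 2129 to Mar 16, 2140 is 3877 days.
3877 mod 7 = 6, so they are different weekdays.
(Aug 4, 2129 is a Thursday; Mar 16, 2140 is a Wednesday.)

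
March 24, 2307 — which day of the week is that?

Doomsday rule: the anchor day for the 2300s is Wednesday. For year 07: 7÷12 = 0 r 7, and 7÷4 = 1, so 0+7+1 = 8.
Wednesday + 8 ≡ Thursday — that's 2307's doomsday.
In March the doomsday date is Mar 14.
Mar 24 is 10 days after Mar 14; 10 mod 7 = 3, so Thursday + 3 = Sunday.

Sunday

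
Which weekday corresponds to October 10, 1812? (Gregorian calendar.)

Saturday

Doomsday rule: the anchor day for the 1800s is Friday. For year 12: 12÷12 = 1 r 0, and 0÷4 = 0, so 1+0+0 = 1.
Friday + 1 ≡ Saturday — that's 1812's doomsday.
In October the doomsday date is Oct 10.
Oct 10 is the doomsday itself: Saturday.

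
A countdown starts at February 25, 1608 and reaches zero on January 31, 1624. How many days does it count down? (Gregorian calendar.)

5819

Feb 25, 1608 → Feb 25, 1609: 366 days (Feb 29, 1608 is in that span).
Feb 25, 1609 → Feb 25, 1610: 365 days.
Feb 25, 1610 → Feb 25, 1611: 365 days.
Feb 25, 1611 → Feb 25, 1612: 365 days.
Feb 25, 1612 → Feb 25, 1613: 366 days (Feb 29, 1612 is in that span).
Feb 25, 1613 → Feb 25, 1614: 365 days.
Feb 25, 1614 → Feb 25, 1615: 365 days.
Feb 25, 1615 → Feb 25, 1616: 365 days.
Feb 25, 1616 → Feb 25, 1617: 366 days (Feb 29, 1616 is in that span).
Feb 25, 1617 → Feb 25, 1618: 365 days.
Feb 25, 1618 → Feb 25, 1619: 365 days.
Feb 25, 1619 → Feb 25, 1620: 365 days.
Feb 25, 1620 → Feb 25, 1621: 366 days (Feb 29, 1620 is in that span).
Feb 25, 1621 → Feb 25, 1622: 365 days.
Feb 25, 1622 → Feb 25, 1623: 365 days.
Feb 25, 1623 → Mar 25, 1623: 28 days (February has 28).
Mar 25, 1623 → Apr 25, 1623: 31 days (March has 31).
Apr 25, 1623 → May 25, 1623: 30 days (April has 30).
May 25, 1623 → Jun 25, 1623: 31 days (May has 31).
Jun 25, 1623 → Jul 25, 1623: 30 days (June has 30).
Jul 25, 1623 → Aug 25, 1623: 31 days (July has 31).
Aug 25, 1623 → Sep 25, 1623: 31 days (August has 31).
Sep 25, 1623 → Oct 25, 1623: 30 days (September has 30).
Oct 25, 1623 → Nov 25, 1623: 31 days (October has 31).
Nov 25, 1623 → Dec 25, 1623: 30 days (November has 30).
Dec 25, 1623 → Jan 25, 1624: 31 days (December has 31).
Jan 25, 1624 → Jan 31, 1624: 6 days.
Total: 5819 days.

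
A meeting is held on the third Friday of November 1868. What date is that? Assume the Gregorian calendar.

November 1, 1868 is a Sunday.
The first Friday is therefore November 6 (5 days later).
The third Friday is 6 + 2×7 = November 20.

November 20, 1868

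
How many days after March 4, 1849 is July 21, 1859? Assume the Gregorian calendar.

3791

Mar 4, 1849 → Mar 4, 1850: 365 days.
Mar 4, 1850 → Mar 4, 1851: 365 days.
Mar 4, 1851 → Mar 4, 1852: 366 days (Feb 29, 1852 is in that span).
Mar 4, 1852 → Mar 4, 1853: 365 days.
Mar 4, 1853 → Mar 4, 1854: 365 days.
Mar 4, 1854 → Mar 4, 1855: 365 days.
Mar 4, 1855 → Mar 4, 1856: 366 days (Feb 29, 1856 is in that span).
Mar 4, 1856 → Mar 4, 1857: 365 days.
Mar 4, 1857 → Mar 4, 1858: 365 days.
Mar 4, 1858 → Mar 4, 1859: 365 days.
Mar 4, 1859 → Apr 4, 1859: 31 days (March has 31).
Apr 4, 1859 → May 4, 1859: 30 days (April has 30).
May 4, 1859 → Jun 4, 1859: 31 days (May has 31).
Jun 4, 1859 → Jul 4, 1859: 30 days (June has 30).
Jul 4, 1859 → Jul 21, 1859: 17 days.
Total: 3791 days.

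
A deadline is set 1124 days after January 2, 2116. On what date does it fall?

+366 (one year; includes Feb 29, 2116) → Jan 2, 2117 (758 left).
+365 (one year) → Jan 2, 2118 (393 left).
Jan has 31 days: +30 → Feb 1, 2118 (363 left).
Feb has 28 days: +28 → Mar 1, 2118 (335 left).
Mar has 31 days: +31 → Apr 1, 2118 (304 left).
Apr has 30 days: +30 → May 1, 2118 (274 left).
May has 31 days: +31 → Jun 1, 2118 (243 left).
Jun has 30 days: +30 → Jul 1, 2118 (213 left).
Jul has 31 days: +31 → Aug 1, 2118 (182 left).
Aug has 31 days: +31 → Sep 1, 2118 (151 left).
Sep has 30 days: +30 → Oct 1, 2118 (121 left).
Oct has 31 days: +31 → Nov 1, 2118 (90 left).
Nov has 30 days: +30 → Dec 1, 2118 (60 left).
Dec has 31 days: +31 → Jan 1, 2119 (29 left).
+29 → Jan 30, 2119.

January 30, 2119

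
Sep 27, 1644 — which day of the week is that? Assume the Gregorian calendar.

Doomsday rule: the anchor day for the 1600s is Tuesday. For year 44: 44÷12 = 3 r 8, and 8÷4 = 2, so 3+8+2 = 13.
Tuesday + 13 ≡ Monday — that's 1644's doomsday.
In September the doomsday date is Sep 5.
Sep 27 is 22 days after Sep 5; 22 mod 7 = 1, so Monday + 1 = Tuesday.

Tuesday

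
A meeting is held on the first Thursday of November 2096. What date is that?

November 1, 2096 is a Thursday.
The first Thursday is therefore November 1 (same day).

November 1, 2096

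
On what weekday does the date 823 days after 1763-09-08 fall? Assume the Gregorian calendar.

Monday

Sep 8, 1763 is a Thursday.
823 mod 7 = 4, so 823 days after a Thursday is Thursday + 4 = Monday.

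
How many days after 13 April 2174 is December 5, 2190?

Apr 13, 2174 → Apr 13, 2175: 365 days.
Apr 13, 2175 → Apr 13, 2176: 366 days (Feb 29, 2176 is in that span).
Apr 13, 2176 → Apr 13, 2177: 365 days.
Apr 13, 2177 → Apr 13, 2178: 365 days.
Apr 13, 2178 → Apr 13, 2179: 365 days.
Apr 13, 2179 → Apr 13, 2180: 366 days (Feb 29, 2180 is in that span).
Apr 13, 2180 → Apr 13, 2181: 365 days.
Apr 13, 2181 → Apr 13, 2182: 365 days.
Apr 13, 2182 → Apr 13, 2183: 365 days.
Apr 13, 2183 → Apr 13, 2184: 366 days (Feb 29, 2184 is in that span).
Apr 13, 2184 → Apr 13, 2185: 365 days.
Apr 13, 2185 → Apr 13, 2186: 365 days.
Apr 13, 2186 → Apr 13, 2187: 365 days.
Apr 13, 2187 → Apr 13, 2188: 366 days (Feb 29, 2188 is in that span).
Apr 13, 2188 → Apr 13, 2189: 365 days.
Apr 13, 2189 → Apr 13, 2190: 365 days.
Apr 13, 2190 → May 13, 2190: 30 days (April has 30).
May 13, 2190 → Jun 13, 2190: 31 days (May has 31).
Jun 13, 2190 → Jul 13, 2190: 30 days (June has 30).
Jul 13, 2190 → Aug 13, 2190: 31 days (July has 31).
Aug 13, 2190 → Sep 13, 2190: 31 days (August has 31).
Sep 13, 2190 → Oct 13, 2190: 30 days (September has 30).
Oct 13, 2190 → Nov 13, 2190: 31 days (October has 31).
Nov 13, 2190 → Dec 5, 2190: 22 days.
Total: 6080 days.

6080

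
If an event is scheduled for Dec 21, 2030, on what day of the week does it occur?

Saturday

Doomsday rule: the anchor day for the 2000s is Tuesday. For year 30: 30÷12 = 2 r 6, and 6÷4 = 1, so 2+6+1 = 9.
Tuesday + 9 ≡ Thursday — that's 2030's doomsday.
In December the doomsday date is Dec 12.
Dec 21 is 9 days after Dec 12; 9 mod 7 = 2, so Thursday + 2 = Saturday.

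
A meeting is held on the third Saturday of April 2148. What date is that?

April 20, 2148

April 1, 2148 is a Monday.
The first Saturday is therefore April 6 (5 days later).
The third Saturday is 6 + 2×7 = April 20.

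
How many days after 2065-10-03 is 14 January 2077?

4121

Oct 3, 2065 → Oct 3, 2066: 365 days.
Oct 3, 2066 → Oct 3, 2067: 365 days.
Oct 3, 2067 → Oct 3, 2068: 366 days (Feb 29, 2068 is in that span).
Oct 3, 2068 → Oct 3, 2069: 365 days.
Oct 3, 2069 → Oct 3, 2070: 365 days.
Oct 3, 2070 → Oct 3, 2071: 365 days.
Oct 3, 2071 → Oct 3, 2072: 366 days (Feb 29, 2072 is in that span).
Oct 3, 2072 → Oct 3, 2073: 365 days.
Oct 3, 2073 → Oct 3, 2074: 365 days.
Oct 3, 2074 → Oct 3, 2075: 365 days.
Oct 3, 2075 → Oct 3, 2076: 366 days (Feb 29, 2076 is in that span).
Oct 3, 2076 → Nov 3, 2076: 31 days (October has 31).
Nov 3, 2076 → Dec 3, 2076: 30 days (November has 30).
Dec 3, 2076 → Jan 3, 2077: 31 days (December has 31).
Jan 3, 2077 → Jan 14, 2077: 11 days.
Total: 4121 days.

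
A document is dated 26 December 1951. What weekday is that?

Doomsday rule: the anchor day for the 1900s is Wednesday. For year 51: 51÷12 = 4 r 3, and 3÷4 = 0, so 4+3+0 = 7.
Wednesday + 7 ≡ Wednesday — that's 1951's doomsday.
In December the doomsday date is Dec 12.
Dec 26 is 14 days after Dec 12; 14 mod 7 = 0, so Wednesday + 0 = Wednesday.

Wednesday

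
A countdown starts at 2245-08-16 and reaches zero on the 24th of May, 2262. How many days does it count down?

Aug 16, 2245 → Aug 16, 2246: 365 days.
Aug 16, 2246 → Aug 16, 2247: 365 days.
Aug 16, 2247 → Aug 16, 2248: 366 days (Feb 29, 2248 is in that span).
Aug 16, 2248 → Aug 16, 2249: 365 days.
Aug 16, 2249 → Aug 16, 2250: 365 days.
Aug 16, 2250 → Aug 16, 2251: 365 days.
Aug 16, 2251 → Aug 16, 2252: 366 days (Feb 29, 2252 is in that span).
Aug 16, 2252 → Aug 16, 2253: 365 days.
Aug 16, 2253 → Aug 16, 2254: 365 days.
Aug 16, 2254 → Aug 16, 2255: 365 days.
Aug 16, 2255 → Aug 16, 2256: 366 days (Feb 29, 2256 is in that span).
Aug 16, 2256 → Aug 16, 2257: 365 days.
Aug 16, 2257 → Aug 16, 2258: 365 days.
Aug 16, 2258 → Aug 16, 2259: 365 days.
Aug 16, 2259 → Aug 16, 2260: 366 days (Feb 29, 2260 is in that span).
Aug 16, 2260 → Aug 16, 2261: 365 days.
Aug 16, 2261 → Sep 16, 2261: 31 days (August has 31).
Sep 16, 2261 → Oct 16, 2261: 30 days (September has 30).
Oct 16, 2261 → Nov 16, 2261: 31 days (October has 31).
Nov 16, 2261 → Dec 16, 2261: 30 days (November has 30).
Dec 16, 2261 → Jan 16, 2262: 31 days (December has 31).
Jan 16, 2262 → Feb 16, 2262: 31 days (January has 31).
Feb 16, 2262 → Mar 16, 2262: 28 days (February has 28).
Mar 16, 2262 → Apr 16, 2262: 31 days (March has 31).
Apr 16, 2262 → May 16, 2262: 30 days (April has 30).
May 16, 2262 → May 24, 2262: 8 days.
Total: 6125 days.

6125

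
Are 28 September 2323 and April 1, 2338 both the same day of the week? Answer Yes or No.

Yes

From Sep 28, 2323 to Apr 1, 2338 is 5299 days.
5299 mod 7 = 0, so they are the same weekday.
(Sep 28, 2323 is a Friday; Apr 1, 2338 is a Friday.)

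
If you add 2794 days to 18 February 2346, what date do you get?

+365 (one year) → Feb 18, 2347 (2429 left).
+365 (one year) → Feb 18, 2348 (2064 left).
+366 (one year; includes Feb 29, 2348) → Feb 18, 2349 (1698 left).
+365 (one year) → Feb 18, 2350 (1333 left).
+365 (one year) → Feb 18, 2351 (968 left).
+365 (one year) → Feb 18, 2352 (603 left).
+366 (one year; includes Feb 29, 2352) → Feb 18, 2353 (237 left).
Feb has 28 days: +11 → Mar 1, 2353 (226 left).
Mar has 31 days: +31 → Apr 1, 2353 (195 left).
Apr has 30 days: +30 → May 1, 2353 (165 left).
May has 31 days: +31 → Jun 1, 2353 (134 left).
Jun has 30 days: +30 → Jul 1, 2353 (104 left).
Jul has 31 days: +31 → Aug 1, 2353 (73 left).
Aug has 31 days: +31 → Sep 1, 2353 (42 left).
Sep has 30 days: +30 → Oct 1, 2353 (12 left).
+12 → Oct 13, 2353.

October 13, 2353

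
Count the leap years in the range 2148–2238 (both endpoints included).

22

Multiples of 4 in [2148,2238]: 23.
Of those, multiples of 100: 1 (not leap unless ÷400).
Multiples of 400: 0.
Leap years = 23 − 1 + 0 = 22.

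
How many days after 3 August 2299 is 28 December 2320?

Aug 3, 2299 → Aug 3, 2300: 365 days.
Aug 3, 2300 → Aug 3, 2301: 365 days.
Aug 3, 2301 → Aug 3, 2302: 365 days.
Aug 3, 2302 → Aug 3, 2303: 365 days.
Aug 3, 2303 → Aug 3, 2304: 366 days (Feb 29, 2304 is in that span).
Aug 3, 2304 → Aug 3, 2305: 365 days.
Aug 3, 2305 → Aug 3, 2306: 365 days.
Aug 3, 2306 → Aug 3, 2307: 365 days.
Aug 3, 2307 → Aug 3, 2308: 366 days (Feb 29, 2308 is in that span).
Aug 3, 2308 → Aug 3, 2309: 365 days.
Aug 3, 2309 → Aug 3, 2310: 365 days.
Aug 3, 2310 → Aug 3, 2311: 365 days.
Aug 3, 2311 → Aug 3, 2312: 366 days (Feb 29, 2312 is in that span).
Aug 3, 2312 → Aug 3, 2313: 365 days.
Aug 3, 2313 → Aug 3, 2314: 365 days.
Aug 3, 2314 → Aug 3, 2315: 365 days.
Aug 3, 2315 → Aug 3, 2316: 366 days (Feb 29, 2316 is in that span).
Aug 3, 2316 → Aug 3, 2317: 365 days.
Aug 3, 2317 → Aug 3, 2318: 365 days.
Aug 3, 2318 → Aug 3, 2319: 365 days.
Aug 3, 2319 → Aug 3, 2320: 366 days (Feb 29, 2320 is in that span).
Aug 3, 2320 → Sep 3, 2320: 31 days (August has 31).
Sep 3, 2320 → Oct 3, 2320: 30 days (September has 30).
Oct 3, 2320 → Nov 3, 2320: 31 days (October has 31).
Nov 3, 2320 → Dec 3, 2320: 30 days (November has 30).
Dec 3, 2320 → Dec 28, 2320: 25 days.
Total: 7817 days.

7817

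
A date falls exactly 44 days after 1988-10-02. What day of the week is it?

First find the weekday of Oct 2, 1988. Doomsday rule: the anchor day for the 1900s is Wednesday. For year 88: 88÷12 = 7 r 4, and 4÷4 = 1, so 7+4+1 = 12.
Wednesday + 12 ≡ Monday — that's 1988's doomsday.
In October the doomsday date is Oct 10.
Oct 2 is 8 days before Oct 10; 8 mod 7 = 1, so Monday − 1 = Sunday.
44 mod 7 = 2, so 44 days after a Sunday is Sunday + 2 = Tuesday.

Tuesday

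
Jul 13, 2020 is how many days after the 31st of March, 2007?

Mar 31, 2007 → Mar 31, 2008: 366 days (Feb 29, 2008 is in that span).
Mar 31, 2008 → Mar 31, 2009: 365 days.
Mar 31, 2009 → Mar 31, 2010: 365 days.
Mar 31, 2010 → Mar 31, 2011: 365 days.
Mar 31, 2011 → Mar 31, 2012: 366 days (Feb 29, 2012 is in that span).
Mar 31, 2012 → Mar 31, 2013: 365 days.
Mar 31, 2013 → Mar 31, 2014: 365 days.
Mar 31, 2014 → Mar 31, 2015: 365 days.
Mar 31, 2015 → Mar 31, 2016: 366 days (Feb 29, 2016 is in that span).
Mar 31, 2016 → Mar 31, 2017: 365 days.
Mar 31, 2017 → Mar 31, 2018: 365 days.
Mar 31, 2018 → Mar 31, 2019: 365 days.
Mar 31, 2019 → Mar 31, 2020: 366 days (Feb 29, 2020 is in that span).
Mar 31, 2020 → Apr 30, 2020: 30 days (March has 31).
Apr 30, 2020 → May 30, 2020: 30 days (April has 30).
May 30, 2020 → Jun 30, 2020: 31 days (May has 31).
Jun 30, 2020 → Jul 13, 2020: 13 days.
Total: 4853 days.

4853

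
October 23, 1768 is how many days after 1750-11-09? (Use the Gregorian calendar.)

Nov 9, 1750 → Nov 9, 1751: 365 days.
Nov 9, 1751 → Nov 9, 1752: 366 days (Feb 29, 1752 is in that span).
Nov 9, 1752 → Nov 9, 1753: 365 days.
Nov 9, 1753 → Nov 9, 1754: 365 days.
Nov 9, 1754 → Nov 9, 1755: 365 days.
Nov 9, 1755 → Nov 9, 1756: 366 days (Feb 29, 1756 is in that span).
Nov 9, 1756 → Nov 9, 1757: 365 days.
Nov 9, 1757 → Nov 9, 1758: 365 days.
Nov 9, 1758 → Nov 9, 1759: 365 days.
Nov 9, 1759 → Nov 9, 1760: 366 days (Feb 29, 1760 is in that span).
Nov 9, 1760 → Nov 9, 1761: 365 days.
Nov 9, 1761 → Nov 9, 1762: 365 days.
Nov 9, 1762 → Nov 9, 1763: 365 days.
Nov 9, 1763 → Nov 9, 1764: 366 days (Feb 29, 1764 is in that span).
Nov 9, 1764 → Nov 9, 1765: 365 days.
Nov 9, 1765 → Nov 9, 1766: 365 days.
Nov 9, 1766 → Nov 9, 1767: 365 days.
Nov 9, 1767 → Dec 9, 1767: 30 days (November has 30).
Dec 9, 1767 → Jan 9, 1768: 31 days (December has 31).
Jan 9, 1768 → Feb 9, 1768: 31 days (January has 31).
Feb 9, 1768 → Mar 9, 1768: 29 days (February has 29).
Mar 9, 1768 → Apr 9, 1768: 31 days (March has 31).
Apr 9, 1768 → May 9, 1768: 30 days (April has 30).
May 9, 1768 → Jun 9, 1768: 31 days (May has 31).
Jun 9, 1768 → Jul 9, 1768: 30 days (June has 30).
Jul 9, 1768 → Aug 9, 1768: 31 days (July has 31).
Aug 9, 1768 → Sep 9, 1768: 31 days (August has 31).
Sep 9, 1768 → Oct 9, 1768: 30 days (September has 30).
Oct 9, 1768 → Oct 23, 1768: 14 days.
Total: 6558 days.

6558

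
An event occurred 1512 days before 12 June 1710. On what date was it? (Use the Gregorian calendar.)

−365 (one year) → Jun 12, 1709 (1147 left).
−365 (one year) → Jun 12, 1708 (782 left).
−366 (one year; includes Feb 29, 1708) → Jun 12, 1707 (416 left).
−365 (one year) → Jun 12, 1706 (51 left).
−12 → May 31, 1706 (end of May, 31 days; 39 left).
−31 → Apr 30, 1706 (end of Apr, 30 days; 8 left).
−8 → Apr 22, 1706.

April 22, 1706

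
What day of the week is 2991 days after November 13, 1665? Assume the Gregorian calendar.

Sunday

First find the weekday of Nov 13, 1665. Doomsday rule: the anchor day for the 1600s is Tuesday. For year 65: 65÷12 = 5 r 5, and 5÷4 = 1, so 5+5+1 = 11.
Tuesday + 11 ≡ Saturday — that's 1665's doomsday.
In November the doomsday date is Nov 7.
Nov 13 is 6 days after Nov 7; 6 mod 7 = 6, so Saturday + 6 = Friday.
2991 mod 7 = 2, so 2991 days after a Friday is Friday + 2 = Sunday.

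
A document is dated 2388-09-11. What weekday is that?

Doomsday rule: the anchor day for the 2300s is Wednesday. For year 88: 88÷12 = 7 r 4, and 4÷4 = 1, so 7+4+1 = 12.
Wednesday + 12 ≡ Monday — that's 2388's doomsday.
In September the doomsday date is Sep 5.
Sep 11 is 6 days after Sep 5; 6 mod 7 = 6, so Monday + 6 = Sunday.

Sunday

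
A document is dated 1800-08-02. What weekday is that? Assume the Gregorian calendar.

Saturday

Doomsday rule: the anchor day for the 1800s is Friday. For year 00: 0÷12 = 0 r 0, and 0÷4 = 0, so 0+0+0 = 0.
Friday + 0 ≡ Friday — that's 1800's doomsday.
In August the doomsday date is Aug 8.
Aug 2 is 6 days before Aug 8; 6 mod 7 = 6, so Friday − 6 = Saturday.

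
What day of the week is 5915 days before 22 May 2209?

Monday

First find the weekday of May 22, 2209. Doomsday rule: the anchor day for the 2200s is Friday. For year 09: 9÷12 = 0 r 9, and 9÷4 = 2, so 0+9+2 = 11.
Friday + 11 ≡ Tuesday — that's 2209's doomsday.
In May the doomsday date is May 9.
May 22 is 13 days after May 9; 13 mod 7 = 6, so Tuesday + 6 = Monday.
5915 mod 7 = 0, so 5915 days before a Monday is Monday − 0 = Monday.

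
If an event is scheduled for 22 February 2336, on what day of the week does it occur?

Saturday

Doomsday rule: the anchor day for the 2300s is Wednesday. For year 36: 36÷12 = 3 r 0, and 0÷4 = 0, so 3+0+0 = 3.
Wednesday + 3 ≡ Saturday — that's 2336's doomsday.
In February the doomsday date is Feb 29 (2336 is a leap year (divisible by 4)).
Feb 22 is 7 days before Feb 29; 7 mod 7 = 0, so Saturday − 0 = Saturday.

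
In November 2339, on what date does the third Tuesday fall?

November 1, 2339 is a Wednesday.
The first Tuesday is therefore November 7 (6 days later).
The third Tuesday is 7 + 2×7 = November 21.

November 21, 2339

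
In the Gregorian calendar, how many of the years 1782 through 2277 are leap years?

Multiples of 4 in [1782,2277]: 124.
Of those, multiples of 100: 5 (not leap unless ÷400).
Multiples of 400: 1.
Leap years = 124 − 5 + 1 = 120.

120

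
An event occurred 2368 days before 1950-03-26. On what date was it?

October 1, 1943

−365 (one year) → Mar 26, 1949 (2003 left).
−365 (one year) → Mar 26, 1948 (1638 left).
−366 (one year; includes Feb 29, 1948) → Mar 26, 1947 (1272 left).
−365 (one year) → Mar 26, 1946 (907 left).
−365 (one year) → Mar 26, 1945 (542 left).
−365 (one year) → Mar 26, 1944 (177 left).
−26 → Feb 29, 1944 (end of Feb, 29 days; 151 left).
−29 → Jan 31, 1944 (end of Jan, 31 days; 122 left).
−31 → Dec 31, 1943 (end of Dec, 31 days; 91 left).
−31 → Nov 30, 1943 (end of Nov, 30 days; 60 left).
−30 → Oct 31, 1943 (end of Oct, 31 days; 30 left).
−30 → Oct 1, 1943.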